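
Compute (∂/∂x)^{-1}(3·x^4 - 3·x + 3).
\frac{3 x^{5}}{5} - \frac{3 x^{2}}{2} + 3 x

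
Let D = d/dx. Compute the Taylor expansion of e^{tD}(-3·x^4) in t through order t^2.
3 x^{2} \left(- 6 t^{2} - 4 t x - x^{2}\right)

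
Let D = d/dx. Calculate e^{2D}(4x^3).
4 x^{3} + 24 x^{2} + 48 x + 32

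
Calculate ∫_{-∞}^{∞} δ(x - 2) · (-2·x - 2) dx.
-6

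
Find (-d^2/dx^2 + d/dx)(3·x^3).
9 x \left(x - 2\right)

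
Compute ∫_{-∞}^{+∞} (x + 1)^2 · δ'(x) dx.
-2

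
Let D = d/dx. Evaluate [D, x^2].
2 x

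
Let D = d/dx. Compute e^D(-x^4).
- x^{4} - 4 x^{3} - 6 x^{2} - 4 x - 1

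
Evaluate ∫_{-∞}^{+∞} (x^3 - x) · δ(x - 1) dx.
0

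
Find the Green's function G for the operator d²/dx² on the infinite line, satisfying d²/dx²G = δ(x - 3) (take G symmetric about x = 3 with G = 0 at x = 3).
\frac{|x - 3|}{2}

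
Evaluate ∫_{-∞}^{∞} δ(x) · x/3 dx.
0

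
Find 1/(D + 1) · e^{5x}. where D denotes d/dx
\frac{e^{5 x}}{6}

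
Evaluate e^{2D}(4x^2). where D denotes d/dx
4 x^{2} + 16 x + 16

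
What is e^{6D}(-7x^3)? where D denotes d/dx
- 7 x^{3} - 126 x^{2} - 756 x - 1512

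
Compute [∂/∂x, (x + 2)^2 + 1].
2 x + 4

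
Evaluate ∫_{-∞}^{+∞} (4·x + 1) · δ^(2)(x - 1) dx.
0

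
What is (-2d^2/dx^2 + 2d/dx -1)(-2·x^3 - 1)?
2 x^{3} - 12 x^{2} + 24 x + 1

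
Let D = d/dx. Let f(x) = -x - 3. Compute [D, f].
-1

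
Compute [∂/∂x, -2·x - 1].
-2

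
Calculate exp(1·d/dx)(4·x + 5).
4 x + 9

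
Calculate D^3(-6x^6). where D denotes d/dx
- 720 x^{3}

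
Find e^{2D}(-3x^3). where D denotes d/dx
- 3 x^{3} - 18 x^{2} - 36 x - 24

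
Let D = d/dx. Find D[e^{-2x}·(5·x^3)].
x^{2} \left(15 - 10 x\right) e^{- 2 x}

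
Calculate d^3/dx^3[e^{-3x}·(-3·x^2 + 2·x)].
27 \left(3 x^{2} - 8 x + 4\right) e^{- 3 x}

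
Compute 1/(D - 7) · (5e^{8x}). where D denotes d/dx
5 e^{8 x}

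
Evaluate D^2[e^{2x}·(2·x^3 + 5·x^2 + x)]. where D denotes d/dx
\left(8 x^{3} + 44 x^{2} + 56 x + 14\right) e^{2 x}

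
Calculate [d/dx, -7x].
-7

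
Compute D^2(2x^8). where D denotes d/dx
112 x^{6}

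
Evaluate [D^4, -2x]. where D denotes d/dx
-8D^{3}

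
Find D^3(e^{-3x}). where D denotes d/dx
- 27 e^{- 3 x}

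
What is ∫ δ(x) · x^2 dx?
0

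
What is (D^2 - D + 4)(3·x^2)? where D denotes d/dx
12 x^{2} - 6 x + 6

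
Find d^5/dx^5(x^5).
120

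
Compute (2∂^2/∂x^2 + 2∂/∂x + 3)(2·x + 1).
6 x + 7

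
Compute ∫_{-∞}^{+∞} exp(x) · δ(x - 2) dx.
e^{2}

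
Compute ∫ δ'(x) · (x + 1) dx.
-1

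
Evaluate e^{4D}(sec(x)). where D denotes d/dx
\sec{\left(x + 4 \right)}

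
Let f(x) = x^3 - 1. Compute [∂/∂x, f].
3 x^{2}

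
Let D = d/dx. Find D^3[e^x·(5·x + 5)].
5 \left(x + 4\right) e^{x}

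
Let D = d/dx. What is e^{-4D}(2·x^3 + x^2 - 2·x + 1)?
2 x^{3} - 23 x^{2} + 86 x - 103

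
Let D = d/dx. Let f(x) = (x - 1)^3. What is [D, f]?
3 \left(x - 1\right)^{2}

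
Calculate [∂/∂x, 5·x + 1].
5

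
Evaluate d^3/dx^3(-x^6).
- 120 x^{3}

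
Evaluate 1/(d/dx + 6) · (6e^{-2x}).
\frac{3 e^{- 2 x}}{2}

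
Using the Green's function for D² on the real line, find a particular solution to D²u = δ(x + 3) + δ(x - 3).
\frac{|x + 3|}{2} + \frac{|x - 3|}{2}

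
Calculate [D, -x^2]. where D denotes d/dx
- 2 x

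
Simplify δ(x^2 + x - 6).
\frac{\delta(x - 2) + \delta(x + 3)}{5}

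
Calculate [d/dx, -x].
-1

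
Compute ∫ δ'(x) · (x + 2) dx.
-1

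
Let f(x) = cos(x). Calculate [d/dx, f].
- \sin{\left(x \right)}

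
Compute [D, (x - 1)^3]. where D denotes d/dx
3 \left(x - 1\right)^{2}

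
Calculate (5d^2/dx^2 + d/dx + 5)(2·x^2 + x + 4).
10 x^{2} + 9 x + 41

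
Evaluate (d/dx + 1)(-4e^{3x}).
- 16 e^{3 x}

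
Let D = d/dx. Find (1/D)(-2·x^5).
- \frac{x^{6}}{3}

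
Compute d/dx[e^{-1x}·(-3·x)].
3 \left(x - 1\right) e^{- x}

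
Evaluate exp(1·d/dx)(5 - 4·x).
1 - 4 x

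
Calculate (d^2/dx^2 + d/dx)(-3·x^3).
9 x \left(- x - 2\right)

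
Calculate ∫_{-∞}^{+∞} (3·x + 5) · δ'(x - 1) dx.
-3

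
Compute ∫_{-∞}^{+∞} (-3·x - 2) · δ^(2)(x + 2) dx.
0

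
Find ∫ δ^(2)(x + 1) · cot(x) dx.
- \frac{2 \cot{\left(1 \right)}}{\sin^{2}{\left(1 \right)}}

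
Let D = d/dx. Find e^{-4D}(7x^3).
7 x^{3} - 84 x^{2} + 336 x - 448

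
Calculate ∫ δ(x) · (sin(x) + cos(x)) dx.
1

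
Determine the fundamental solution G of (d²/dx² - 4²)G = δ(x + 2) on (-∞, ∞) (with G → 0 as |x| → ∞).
-\frac{e^{-4|x + 2|}}{8}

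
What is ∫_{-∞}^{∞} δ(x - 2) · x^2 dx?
4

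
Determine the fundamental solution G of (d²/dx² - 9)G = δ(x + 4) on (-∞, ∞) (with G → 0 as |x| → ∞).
-\frac{e^{-3|x + 4|}}{6}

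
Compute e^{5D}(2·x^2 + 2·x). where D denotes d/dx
2 x^{2} + 22 x + 60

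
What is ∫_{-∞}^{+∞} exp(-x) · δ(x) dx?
1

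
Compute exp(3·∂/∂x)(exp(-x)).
e^{- x - 3}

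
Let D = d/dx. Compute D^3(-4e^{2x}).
- 32 e^{2 x}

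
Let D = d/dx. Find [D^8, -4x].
-32D^{7}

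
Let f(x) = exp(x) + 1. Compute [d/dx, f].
e^{x}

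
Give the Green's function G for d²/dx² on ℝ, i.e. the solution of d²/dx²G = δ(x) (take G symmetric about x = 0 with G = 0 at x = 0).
\frac{|x|}{2}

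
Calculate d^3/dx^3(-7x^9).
- 3528 x^{6}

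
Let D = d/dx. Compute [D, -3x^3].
- 9 x^{2}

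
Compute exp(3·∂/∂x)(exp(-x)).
e^{- x - 3}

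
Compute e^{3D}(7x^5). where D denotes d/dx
7 x^{5} + 105 x^{4} + 630 x^{3} + 1890 x^{2} + 2835 x + 1701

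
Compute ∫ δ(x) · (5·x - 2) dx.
-2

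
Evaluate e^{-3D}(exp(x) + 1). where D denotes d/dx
e^{x - 3} + 1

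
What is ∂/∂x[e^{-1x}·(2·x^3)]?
2 x^{2} \left(3 - x\right) e^{- x}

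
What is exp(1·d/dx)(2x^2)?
2 x^{2} + 4 x + 2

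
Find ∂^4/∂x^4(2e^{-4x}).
512 e^{- 4 x}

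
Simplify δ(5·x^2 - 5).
\frac{\delta(x - 1) + \delta(x + 1)}{10}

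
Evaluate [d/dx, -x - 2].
-1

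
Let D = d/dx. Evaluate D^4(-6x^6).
- 2160 x^{2}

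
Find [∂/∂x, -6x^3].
- 18 x^{2}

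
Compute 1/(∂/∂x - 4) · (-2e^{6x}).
- e^{6 x}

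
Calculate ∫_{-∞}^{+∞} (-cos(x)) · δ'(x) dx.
0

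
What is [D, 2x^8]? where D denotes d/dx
16 x^{7}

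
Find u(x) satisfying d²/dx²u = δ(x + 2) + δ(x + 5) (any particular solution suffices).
\frac{|x + 2|}{2} + \frac{|x + 5|}{2}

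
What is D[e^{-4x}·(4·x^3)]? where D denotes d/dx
x^{2} \left(12 - 16 x\right) e^{- 4 x}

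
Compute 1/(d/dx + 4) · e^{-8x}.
- \frac{e^{- 8 x}}{4}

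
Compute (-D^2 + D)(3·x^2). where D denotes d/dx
6 x - 6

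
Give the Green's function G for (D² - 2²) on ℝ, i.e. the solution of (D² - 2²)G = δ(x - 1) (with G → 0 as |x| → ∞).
-\frac{e^{-2|x - 1|}}{4}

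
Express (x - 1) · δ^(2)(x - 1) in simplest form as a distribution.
-2\delta'(x - 1)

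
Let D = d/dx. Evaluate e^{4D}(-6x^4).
- 6 x^{4} - 96 x^{3} - 576 x^{2} - 1536 x - 1536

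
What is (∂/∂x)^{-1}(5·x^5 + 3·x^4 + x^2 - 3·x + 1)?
\frac{5 x^{6}}{6} + \frac{3 x^{5}}{5} + \frac{x^{3}}{3} - \frac{3 x^{2}}{2} + x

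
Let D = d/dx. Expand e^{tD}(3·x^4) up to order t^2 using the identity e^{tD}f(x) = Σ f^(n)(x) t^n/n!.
3 x^{2} \left(6 t^{2} + 4 t x + x^{2}\right)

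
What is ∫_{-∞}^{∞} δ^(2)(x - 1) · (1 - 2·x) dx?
0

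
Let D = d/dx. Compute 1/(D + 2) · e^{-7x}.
- \frac{e^{- 7 x}}{5}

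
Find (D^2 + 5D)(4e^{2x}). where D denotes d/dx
56 e^{2 x}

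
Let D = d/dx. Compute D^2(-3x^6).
- 90 x^{4}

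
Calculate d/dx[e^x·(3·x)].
3 \left(x + 1\right) e^{x}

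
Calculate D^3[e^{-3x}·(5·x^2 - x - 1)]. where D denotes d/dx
9 \left(- 15 x^{2} + 33 x - 10\right) e^{- 3 x}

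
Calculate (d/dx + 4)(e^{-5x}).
- e^{- 5 x}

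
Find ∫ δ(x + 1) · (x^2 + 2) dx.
3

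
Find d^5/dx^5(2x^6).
1440 x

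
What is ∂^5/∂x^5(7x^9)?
105840 x^{4}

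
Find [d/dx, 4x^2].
8 x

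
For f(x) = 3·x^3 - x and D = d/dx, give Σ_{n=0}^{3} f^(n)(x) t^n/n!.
3 t^{3} + 9 t^{2} x + t \left(9 x^{2} - 1\right) + 3 x^{3} - x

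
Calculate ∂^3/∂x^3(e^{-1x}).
- e^{- x}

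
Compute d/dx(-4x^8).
- 32 x^{7}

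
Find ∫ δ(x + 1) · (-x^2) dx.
-1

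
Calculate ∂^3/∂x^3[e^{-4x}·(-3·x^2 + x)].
8 \left(24 x^{2} - 44 x + 15\right) e^{- 4 x}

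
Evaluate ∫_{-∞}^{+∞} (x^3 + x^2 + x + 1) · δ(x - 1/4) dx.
\frac{85}{64}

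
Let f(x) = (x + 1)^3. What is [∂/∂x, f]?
3 \left(x + 1\right)^{2}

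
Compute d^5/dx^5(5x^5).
600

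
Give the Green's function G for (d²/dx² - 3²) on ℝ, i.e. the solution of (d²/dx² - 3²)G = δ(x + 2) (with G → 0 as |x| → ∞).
-\frac{e^{-3|x + 2|}}{6}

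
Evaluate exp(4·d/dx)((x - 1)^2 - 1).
x^{2} + 6 x + 8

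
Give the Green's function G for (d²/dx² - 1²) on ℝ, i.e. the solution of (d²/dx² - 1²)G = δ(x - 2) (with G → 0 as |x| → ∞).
-\frac{e^{-|x - 2|}}{2}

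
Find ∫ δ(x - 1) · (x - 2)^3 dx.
-1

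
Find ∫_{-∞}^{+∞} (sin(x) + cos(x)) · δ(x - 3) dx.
\cos{\left(3 \right)} + \sin{\left(3 \right)}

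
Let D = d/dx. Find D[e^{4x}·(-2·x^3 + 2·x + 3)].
\left(- 8 x^{3} - 6 x^{2} + 8 x + 14\right) e^{4 x}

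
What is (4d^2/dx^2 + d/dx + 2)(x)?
2 x + 1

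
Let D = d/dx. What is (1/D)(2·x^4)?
\frac{2 x^{5}}{5}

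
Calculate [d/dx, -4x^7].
- 28 x^{6}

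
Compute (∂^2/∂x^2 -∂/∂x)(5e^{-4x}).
100 e^{- 4 x}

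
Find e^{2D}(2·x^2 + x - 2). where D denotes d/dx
2 x^{2} + 9 x + 8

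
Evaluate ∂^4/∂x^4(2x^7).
1680 x^{3}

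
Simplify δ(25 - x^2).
\frac{\delta(x - 5) + \delta(x + 5)}{10}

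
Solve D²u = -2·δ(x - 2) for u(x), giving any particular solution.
-|x - 2|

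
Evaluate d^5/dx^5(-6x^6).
- 4320 x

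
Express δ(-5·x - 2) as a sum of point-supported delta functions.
\frac{\delta(x + 2/5)}{5}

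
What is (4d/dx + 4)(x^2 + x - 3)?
4 x^{2} + 12 x - 8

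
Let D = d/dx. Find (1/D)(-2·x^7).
- \frac{x^{8}}{4}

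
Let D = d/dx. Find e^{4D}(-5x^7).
- 5 x^{7} - 140 x^{6} - 1680 x^{5} - 11200 x^{4} - 44800 x^{3} - 107520 x^{2} - 143360 x - 81920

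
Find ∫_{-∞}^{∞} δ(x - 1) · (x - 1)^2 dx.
0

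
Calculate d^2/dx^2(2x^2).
4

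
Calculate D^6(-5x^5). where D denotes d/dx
0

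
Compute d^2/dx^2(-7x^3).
- 42 x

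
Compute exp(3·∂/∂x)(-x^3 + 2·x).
- x^{3} - 9 x^{2} - 25 x - 21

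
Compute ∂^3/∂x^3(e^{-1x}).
- e^{- x}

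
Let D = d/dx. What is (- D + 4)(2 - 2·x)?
10 - 8 x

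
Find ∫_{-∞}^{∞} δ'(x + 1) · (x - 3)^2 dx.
8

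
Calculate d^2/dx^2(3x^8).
168 x^{6}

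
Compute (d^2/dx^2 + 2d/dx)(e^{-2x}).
0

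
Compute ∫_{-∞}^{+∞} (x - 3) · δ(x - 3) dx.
0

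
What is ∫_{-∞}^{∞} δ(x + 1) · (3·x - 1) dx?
-4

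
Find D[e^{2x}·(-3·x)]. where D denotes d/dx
\left(- 6 x - 3\right) e^{2 x}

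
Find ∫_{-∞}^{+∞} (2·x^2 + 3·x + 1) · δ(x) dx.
1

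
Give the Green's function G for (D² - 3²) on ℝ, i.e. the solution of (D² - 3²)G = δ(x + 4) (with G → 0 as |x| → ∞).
-\frac{e^{-3|x + 4|}}{6}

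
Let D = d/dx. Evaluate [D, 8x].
8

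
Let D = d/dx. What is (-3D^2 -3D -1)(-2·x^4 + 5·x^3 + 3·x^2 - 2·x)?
2 x^{4} + 19 x^{3} + 24 x^{2} - 106 x - 12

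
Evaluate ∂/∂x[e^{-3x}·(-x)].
\left(3 x - 1\right) e^{- 3 x}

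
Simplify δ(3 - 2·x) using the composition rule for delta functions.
\frac{\delta(x - 3/2)}{2}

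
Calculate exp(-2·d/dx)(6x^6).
6 x^{6} - 72 x^{5} + 360 x^{4} - 960 x^{3} + 1440 x^{2} - 1152 x + 384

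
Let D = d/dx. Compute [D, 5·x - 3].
5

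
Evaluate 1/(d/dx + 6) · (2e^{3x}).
\frac{2 e^{3 x}}{9}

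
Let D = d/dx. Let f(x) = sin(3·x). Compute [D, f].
3 \cos{\left(3 x \right)}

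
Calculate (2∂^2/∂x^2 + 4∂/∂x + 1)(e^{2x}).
17 e^{2 x}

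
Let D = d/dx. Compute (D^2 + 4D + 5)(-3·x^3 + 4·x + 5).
- 15 x^{3} - 36 x^{2} + 2 x + 41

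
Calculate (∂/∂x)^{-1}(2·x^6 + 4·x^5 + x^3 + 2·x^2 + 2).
\frac{2 x^{7}}{7} + \frac{2 x^{6}}{3} + \frac{x^{4}}{4} + \frac{2 x^{3}}{3} + 2 x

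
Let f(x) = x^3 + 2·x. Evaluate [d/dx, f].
3 x^{2} + 2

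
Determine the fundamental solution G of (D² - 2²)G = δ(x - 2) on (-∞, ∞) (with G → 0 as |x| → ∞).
-\frac{e^{-2|x - 2|}}{4}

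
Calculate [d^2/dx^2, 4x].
8\frac{d}{dx}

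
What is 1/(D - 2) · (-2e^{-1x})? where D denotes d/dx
\frac{2 e^{- x}}{3}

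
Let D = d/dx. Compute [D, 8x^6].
48 x^{5}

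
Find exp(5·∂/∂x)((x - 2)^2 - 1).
x^{2} + 6 x + 8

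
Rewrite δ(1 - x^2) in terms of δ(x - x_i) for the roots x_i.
\frac{\delta(x - 1) + \delta(x + 1)}{2}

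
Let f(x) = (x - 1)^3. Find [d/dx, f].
3 \left(x - 1\right)^{2}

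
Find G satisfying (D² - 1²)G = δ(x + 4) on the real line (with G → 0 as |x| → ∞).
-\frac{e^{-|x + 4|}}{2}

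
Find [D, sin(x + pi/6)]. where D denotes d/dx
\cos{\left(x + \frac{\pi}{6} \right)}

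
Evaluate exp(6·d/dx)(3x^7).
3 x^{7} + 126 x^{6} + 2268 x^{5} + 22680 x^{4} + 136080 x^{3} + 489888 x^{2} + 979776 x + 839808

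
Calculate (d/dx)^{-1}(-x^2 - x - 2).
- \frac{x^{3}}{3} - \frac{x^{2}}{2} - 2 x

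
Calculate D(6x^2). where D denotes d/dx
12 x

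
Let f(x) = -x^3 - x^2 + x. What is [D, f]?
- 3 x^{2} - 2 x + 1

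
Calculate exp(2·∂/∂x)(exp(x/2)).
e^{\frac{x}{2} + 1}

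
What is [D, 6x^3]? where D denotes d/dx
18 x^{2}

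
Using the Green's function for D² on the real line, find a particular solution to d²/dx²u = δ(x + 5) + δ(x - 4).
\frac{|x + 5|}{2} + \frac{|x - 4|}{2}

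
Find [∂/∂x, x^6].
6 x^{5}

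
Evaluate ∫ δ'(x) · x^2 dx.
0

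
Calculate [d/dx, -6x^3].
- 18 x^{2}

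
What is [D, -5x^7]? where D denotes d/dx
- 35 x^{6}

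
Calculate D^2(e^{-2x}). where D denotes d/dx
4 e^{- 2 x}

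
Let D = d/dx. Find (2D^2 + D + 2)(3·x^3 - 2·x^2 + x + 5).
6 x^{3} + 5 x^{2} + 34 x + 3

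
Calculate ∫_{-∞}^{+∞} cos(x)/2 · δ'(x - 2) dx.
\frac{\sin{\left(2 \right)}}{2}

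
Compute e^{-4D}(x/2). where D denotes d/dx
\frac{x}{2} - 2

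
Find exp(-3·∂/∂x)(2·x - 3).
2 x - 9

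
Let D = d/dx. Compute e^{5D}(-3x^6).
- 3 x^{6} - 90 x^{5} - 1125 x^{4} - 7500 x^{3} - 28125 x^{2} - 56250 x - 46875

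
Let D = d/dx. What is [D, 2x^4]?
8 x^{3}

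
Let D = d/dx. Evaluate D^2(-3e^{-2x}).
- 12 e^{- 2 x}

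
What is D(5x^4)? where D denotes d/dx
20 x^{3}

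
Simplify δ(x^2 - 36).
\frac{\delta(x - 6) + \delta(x + 6)}{12}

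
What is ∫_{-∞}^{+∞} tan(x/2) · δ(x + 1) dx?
- \tan{\left(\frac{1}{2} \right)}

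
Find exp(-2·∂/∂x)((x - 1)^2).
x^{2} - 6 x + 9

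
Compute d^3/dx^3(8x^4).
192 x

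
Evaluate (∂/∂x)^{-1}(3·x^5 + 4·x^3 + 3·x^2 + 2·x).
\frac{x^{6}}{2} + x^{4} + x^{3} + x^{2}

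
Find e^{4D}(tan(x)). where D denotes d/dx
\tan{\left(x + 4 \right)}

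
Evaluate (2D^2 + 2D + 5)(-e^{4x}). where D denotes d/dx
- 45 e^{4 x}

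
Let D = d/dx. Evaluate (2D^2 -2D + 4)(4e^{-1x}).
32 e^{- x}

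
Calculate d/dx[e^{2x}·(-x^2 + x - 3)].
\left(- 2 x^{2} - 5\right) e^{2 x}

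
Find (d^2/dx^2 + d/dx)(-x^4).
4 x^{2} \left(- x - 3\right)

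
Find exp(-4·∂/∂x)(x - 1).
x - 5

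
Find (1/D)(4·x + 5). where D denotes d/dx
2 x^{2} + 5 x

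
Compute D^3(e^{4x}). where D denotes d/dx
64 e^{4 x}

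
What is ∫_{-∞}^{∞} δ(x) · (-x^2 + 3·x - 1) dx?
-1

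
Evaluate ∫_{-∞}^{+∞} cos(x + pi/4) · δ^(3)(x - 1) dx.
- \sin{\left(\frac{\pi}{4} + 1 \right)}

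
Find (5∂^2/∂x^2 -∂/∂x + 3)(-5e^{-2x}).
- 125 e^{- 2 x}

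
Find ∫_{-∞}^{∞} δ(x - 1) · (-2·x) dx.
-2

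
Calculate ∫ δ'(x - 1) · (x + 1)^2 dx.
-4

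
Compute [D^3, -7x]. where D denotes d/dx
-21D^{2}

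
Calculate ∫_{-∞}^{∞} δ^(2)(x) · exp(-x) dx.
1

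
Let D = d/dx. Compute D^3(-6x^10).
- 4320 x^{7}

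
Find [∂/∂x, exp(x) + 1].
e^{x}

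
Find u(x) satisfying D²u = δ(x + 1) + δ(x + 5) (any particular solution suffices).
\frac{|x + 1|}{2} + \frac{|x + 5|}{2}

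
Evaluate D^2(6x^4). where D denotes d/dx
72 x^{2}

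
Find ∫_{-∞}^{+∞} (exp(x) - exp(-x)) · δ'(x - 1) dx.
- 2 \cosh{\left(1 \right)}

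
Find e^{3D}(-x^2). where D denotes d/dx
- x^{2} - 6 x - 9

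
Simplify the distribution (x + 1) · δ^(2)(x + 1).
-2\delta'(x + 1)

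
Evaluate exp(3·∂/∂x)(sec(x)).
\sec{\left(x + 3 \right)}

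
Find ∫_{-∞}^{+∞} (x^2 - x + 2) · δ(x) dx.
2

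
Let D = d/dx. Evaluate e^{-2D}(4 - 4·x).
12 - 4 x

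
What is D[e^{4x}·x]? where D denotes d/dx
\left(4 x + 1\right) e^{4 x}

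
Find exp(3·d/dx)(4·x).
4 x + 12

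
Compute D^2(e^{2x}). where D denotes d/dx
4 e^{2 x}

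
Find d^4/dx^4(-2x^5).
- 240 x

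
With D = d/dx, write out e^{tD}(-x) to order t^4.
- t - x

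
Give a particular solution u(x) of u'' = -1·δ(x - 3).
-\frac{|x - 3|}{2}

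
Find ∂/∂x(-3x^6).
- 18 x^{5}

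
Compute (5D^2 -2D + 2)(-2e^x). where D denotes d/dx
- 10 e^{x}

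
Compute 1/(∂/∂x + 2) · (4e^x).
\frac{4 e^{x}}{3}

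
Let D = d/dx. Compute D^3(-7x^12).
- 9240 x^{9}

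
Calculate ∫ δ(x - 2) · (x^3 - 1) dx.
7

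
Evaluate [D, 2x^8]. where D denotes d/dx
16 x^{7}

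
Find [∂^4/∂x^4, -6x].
-24\frac{d^{3}}{dx^{3}}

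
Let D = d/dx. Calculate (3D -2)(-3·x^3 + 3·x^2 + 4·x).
6 x^{3} - 33 x^{2} + 10 x + 12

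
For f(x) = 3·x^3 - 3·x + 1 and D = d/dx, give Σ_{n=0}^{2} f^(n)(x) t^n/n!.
9 t^{2} x + 3 t \left(3 x^{2} - 1\right) + 3 x^{3} - 3 x + 1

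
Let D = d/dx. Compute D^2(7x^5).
140 x^{3}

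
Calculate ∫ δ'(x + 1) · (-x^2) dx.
-2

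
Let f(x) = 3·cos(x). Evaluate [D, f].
- 3 \sin{\left(x \right)}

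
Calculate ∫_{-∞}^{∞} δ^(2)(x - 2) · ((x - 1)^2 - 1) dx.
2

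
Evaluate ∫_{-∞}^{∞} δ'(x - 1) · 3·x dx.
-3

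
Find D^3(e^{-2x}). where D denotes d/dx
- 8 e^{- 2 x}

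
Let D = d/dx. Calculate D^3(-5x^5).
- 300 x^{2}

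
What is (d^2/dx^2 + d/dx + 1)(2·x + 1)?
2 x + 3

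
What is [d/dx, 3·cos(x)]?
- 3 \sin{\left(x \right)}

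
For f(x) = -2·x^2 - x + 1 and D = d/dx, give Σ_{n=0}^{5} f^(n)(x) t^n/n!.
- 2 t^{2} - t \left(4 x + 1\right) - 2 x^{2} - x + 1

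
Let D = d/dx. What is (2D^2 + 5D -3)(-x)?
3 x - 5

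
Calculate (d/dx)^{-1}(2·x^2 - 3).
\frac{2 x^{3}}{3} - 3 x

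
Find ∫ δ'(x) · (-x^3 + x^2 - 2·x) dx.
2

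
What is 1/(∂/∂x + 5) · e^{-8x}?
- \frac{e^{- 8 x}}{3}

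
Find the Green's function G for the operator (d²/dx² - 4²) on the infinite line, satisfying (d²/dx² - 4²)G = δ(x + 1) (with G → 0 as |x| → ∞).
-\frac{e^{-4|x + 1|}}{8}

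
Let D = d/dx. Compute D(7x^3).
21 x^{2}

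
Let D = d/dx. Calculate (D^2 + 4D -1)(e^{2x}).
11 e^{2 x}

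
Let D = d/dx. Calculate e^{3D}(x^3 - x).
x^{3} + 9 x^{2} + 26 x + 24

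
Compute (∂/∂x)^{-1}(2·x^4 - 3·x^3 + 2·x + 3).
\frac{2 x^{5}}{5} - \frac{3 x^{4}}{4} + x^{2} + 3 x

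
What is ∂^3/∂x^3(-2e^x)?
- 2 e^{x}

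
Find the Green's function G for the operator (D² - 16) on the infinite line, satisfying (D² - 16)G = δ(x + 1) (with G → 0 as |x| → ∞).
-\frac{e^{-4|x + 1|}}{8}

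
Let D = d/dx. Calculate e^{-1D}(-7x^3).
- 7 x^{3} + 21 x^{2} - 21 x + 7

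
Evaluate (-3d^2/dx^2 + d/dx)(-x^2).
6 - 2 x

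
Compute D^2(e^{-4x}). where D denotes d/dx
16 e^{- 4 x}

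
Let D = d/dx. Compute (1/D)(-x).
- \frac{x^{2}}{2}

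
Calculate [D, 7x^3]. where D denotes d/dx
21 x^{2}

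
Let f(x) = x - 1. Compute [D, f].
1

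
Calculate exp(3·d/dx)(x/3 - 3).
\frac{x}{3} - 2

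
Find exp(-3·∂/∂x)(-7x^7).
- 7 x^{7} + 147 x^{6} - 1323 x^{5} + 6615 x^{4} - 19845 x^{3} + 35721 x^{2} - 35721 x + 15309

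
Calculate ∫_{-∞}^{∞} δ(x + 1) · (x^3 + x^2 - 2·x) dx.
2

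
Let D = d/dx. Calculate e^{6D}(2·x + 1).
2 x + 13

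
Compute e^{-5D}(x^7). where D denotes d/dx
x^{7} - 35 x^{6} + 525 x^{5} - 4375 x^{4} + 21875 x^{3} - 65625 x^{2} + 109375 x - 78125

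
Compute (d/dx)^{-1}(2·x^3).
\frac{x^{4}}{2}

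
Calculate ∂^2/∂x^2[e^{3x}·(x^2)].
\left(9 x^{2} + 12 x + 2\right) e^{3 x}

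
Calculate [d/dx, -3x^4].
- 12 x^{3}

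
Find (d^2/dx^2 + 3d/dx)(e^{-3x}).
0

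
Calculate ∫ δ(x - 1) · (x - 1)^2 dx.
0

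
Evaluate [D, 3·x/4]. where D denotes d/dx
\frac{3}{4}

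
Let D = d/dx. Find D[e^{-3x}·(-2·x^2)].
2 x \left(3 x - 2\right) e^{- 3 x}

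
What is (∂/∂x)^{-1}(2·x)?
x^{2}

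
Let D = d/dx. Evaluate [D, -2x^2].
- 4 x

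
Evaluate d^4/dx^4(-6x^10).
- 30240 x^{6}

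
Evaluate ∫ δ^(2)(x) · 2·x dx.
0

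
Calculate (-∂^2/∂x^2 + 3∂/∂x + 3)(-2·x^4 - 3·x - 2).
- 6 x^{4} - 24 x^{3} + 24 x^{2} - 9 x - 15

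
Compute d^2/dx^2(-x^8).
- 56 x^{6}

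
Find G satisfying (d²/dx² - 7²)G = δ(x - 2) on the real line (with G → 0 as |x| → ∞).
-\frac{e^{-7|x - 2|}}{14}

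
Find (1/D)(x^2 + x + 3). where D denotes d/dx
\frac{x^{3}}{3} + \frac{x^{2}}{2} + 3 x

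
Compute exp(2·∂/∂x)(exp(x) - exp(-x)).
2 \sinh{\left(x + 2 \right)}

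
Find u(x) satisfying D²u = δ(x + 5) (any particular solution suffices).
\frac{|x + 5|}{2}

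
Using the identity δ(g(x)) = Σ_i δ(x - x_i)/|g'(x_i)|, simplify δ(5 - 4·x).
\frac{\delta(x - 5/4)}{4}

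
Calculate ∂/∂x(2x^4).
8 x^{3}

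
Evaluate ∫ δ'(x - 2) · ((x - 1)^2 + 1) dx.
-2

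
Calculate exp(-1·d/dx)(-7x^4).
- 7 x^{4} + 28 x^{3} - 42 x^{2} + 28 x - 7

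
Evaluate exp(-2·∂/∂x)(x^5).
x^{5} - 10 x^{4} + 40 x^{3} - 80 x^{2} + 80 x - 32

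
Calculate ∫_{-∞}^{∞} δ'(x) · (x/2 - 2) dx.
- \frac{1}{2}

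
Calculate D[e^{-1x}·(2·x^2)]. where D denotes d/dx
2 x \left(2 - x\right) e^{- x}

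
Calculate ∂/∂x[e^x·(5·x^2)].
5 x \left(x + 2\right) e^{x}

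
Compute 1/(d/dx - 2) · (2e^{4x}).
e^{4 x}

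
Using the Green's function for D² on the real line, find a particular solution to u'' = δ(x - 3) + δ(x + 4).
\frac{|x - 3|}{2} + \frac{|x + 4|}{2}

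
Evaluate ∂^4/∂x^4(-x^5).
- 120 x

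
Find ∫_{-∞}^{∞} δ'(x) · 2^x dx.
- \log{\left(2 \right)}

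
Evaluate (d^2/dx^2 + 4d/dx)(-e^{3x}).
- 21 e^{3 x}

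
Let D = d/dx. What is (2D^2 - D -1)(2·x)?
- 2 x - 2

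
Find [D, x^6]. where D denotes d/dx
6 x^{5}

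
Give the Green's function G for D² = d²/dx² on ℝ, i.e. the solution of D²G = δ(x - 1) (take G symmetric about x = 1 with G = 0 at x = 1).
\frac{|x - 1|}{2}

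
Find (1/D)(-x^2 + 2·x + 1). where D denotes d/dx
- \frac{x^{3}}{3} + x^{2} + x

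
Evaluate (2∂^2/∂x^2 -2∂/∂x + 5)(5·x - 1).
25 x - 15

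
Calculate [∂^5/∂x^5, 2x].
10\frac{d^{4}}{dx^{4}}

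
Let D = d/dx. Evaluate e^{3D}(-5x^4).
- 5 x^{4} - 60 x^{3} - 270 x^{2} - 540 x - 405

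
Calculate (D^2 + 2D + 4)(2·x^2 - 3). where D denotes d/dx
8 x^{2} + 8 x - 8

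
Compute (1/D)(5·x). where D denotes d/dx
\frac{5 x^{2}}{2}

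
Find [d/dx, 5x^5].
25 x^{4}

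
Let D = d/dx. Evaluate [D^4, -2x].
-8D^{3}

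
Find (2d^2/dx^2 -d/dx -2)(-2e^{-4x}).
- 68 e^{- 4 x}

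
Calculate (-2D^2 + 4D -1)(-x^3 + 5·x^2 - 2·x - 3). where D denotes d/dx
x^{3} - 17 x^{2} + 54 x - 25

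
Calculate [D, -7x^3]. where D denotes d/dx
- 21 x^{2}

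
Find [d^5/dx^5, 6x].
30\frac{d^{4}}{dx^{4}}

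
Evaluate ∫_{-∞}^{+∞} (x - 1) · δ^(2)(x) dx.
0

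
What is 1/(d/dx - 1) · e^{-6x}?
- \frac{e^{- 6 x}}{7}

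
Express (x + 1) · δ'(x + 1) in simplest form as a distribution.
-\delta(x + 1)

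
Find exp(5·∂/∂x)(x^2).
x^{2} + 10 x + 25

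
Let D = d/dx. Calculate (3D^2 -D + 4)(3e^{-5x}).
252 e^{- 5 x}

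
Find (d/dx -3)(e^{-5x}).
- 8 e^{- 5 x}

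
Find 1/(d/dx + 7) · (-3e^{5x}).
- \frac{e^{5 x}}{4}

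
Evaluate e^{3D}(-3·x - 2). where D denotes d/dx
- 3 x - 11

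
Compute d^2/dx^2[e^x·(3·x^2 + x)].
\left(3 x^{2} + 13 x + 8\right) e^{x}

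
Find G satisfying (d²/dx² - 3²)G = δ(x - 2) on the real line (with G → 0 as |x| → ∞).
-\frac{e^{-3|x - 2|}}{6}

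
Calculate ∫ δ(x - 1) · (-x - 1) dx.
-2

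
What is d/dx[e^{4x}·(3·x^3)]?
x^{2} \left(12 x + 9\right) e^{4 x}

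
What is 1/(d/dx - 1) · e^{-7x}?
- \frac{e^{- 7 x}}{8}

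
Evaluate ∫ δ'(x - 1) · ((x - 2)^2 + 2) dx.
2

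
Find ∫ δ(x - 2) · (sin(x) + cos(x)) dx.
\cos{\left(2 \right)} + \sin{\left(2 \right)}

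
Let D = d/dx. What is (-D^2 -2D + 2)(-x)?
2 - 2 x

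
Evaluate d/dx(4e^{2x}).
8 e^{2 x}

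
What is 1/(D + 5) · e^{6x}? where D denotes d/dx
\frac{e^{6 x}}{11}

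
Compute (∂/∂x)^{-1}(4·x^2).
\frac{4 x^{3}}{3}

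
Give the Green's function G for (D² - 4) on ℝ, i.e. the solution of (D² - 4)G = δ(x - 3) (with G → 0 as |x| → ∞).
-\frac{e^{-2|x - 3|}}{4}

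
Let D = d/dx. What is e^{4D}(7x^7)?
7 x^{7} + 196 x^{6} + 2352 x^{5} + 15680 x^{4} + 62720 x^{3} + 150528 x^{2} + 200704 x + 114688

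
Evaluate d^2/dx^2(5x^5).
100 x^{3}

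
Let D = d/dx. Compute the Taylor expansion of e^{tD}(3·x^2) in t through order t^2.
3 t^{2} + 6 t x + 3 x^{2}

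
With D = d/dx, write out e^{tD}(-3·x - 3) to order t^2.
- 3 t - 3 x - 3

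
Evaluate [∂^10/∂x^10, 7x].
70\frac{d^{9}}{dx^{9}}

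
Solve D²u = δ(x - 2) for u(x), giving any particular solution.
\frac{|x - 2|}{2}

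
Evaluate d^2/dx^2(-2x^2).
-4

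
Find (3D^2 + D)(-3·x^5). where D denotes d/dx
15 x^{3} \left(- x - 12\right)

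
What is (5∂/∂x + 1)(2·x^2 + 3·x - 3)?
2 x^{2} + 23 x + 12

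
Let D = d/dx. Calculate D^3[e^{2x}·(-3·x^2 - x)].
\left(- 24 x^{2} - 80 x - 48\right) e^{2 x}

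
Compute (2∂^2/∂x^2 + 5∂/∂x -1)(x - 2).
7 - x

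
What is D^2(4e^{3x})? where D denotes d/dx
36 e^{3 x}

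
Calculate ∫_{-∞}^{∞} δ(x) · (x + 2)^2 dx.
4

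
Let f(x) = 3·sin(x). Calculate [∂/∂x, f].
3 \cos{\left(x \right)}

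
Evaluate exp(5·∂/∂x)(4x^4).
4 x^{4} + 80 x^{3} + 600 x^{2} + 2000 x + 2500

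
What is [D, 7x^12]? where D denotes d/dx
84 x^{11}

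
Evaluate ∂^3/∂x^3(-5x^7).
- 1050 x^{4}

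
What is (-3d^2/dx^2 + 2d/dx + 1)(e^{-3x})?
- 32 e^{- 3 x}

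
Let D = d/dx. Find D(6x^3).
18 x^{2}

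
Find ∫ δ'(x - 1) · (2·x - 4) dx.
-2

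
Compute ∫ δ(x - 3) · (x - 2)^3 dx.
1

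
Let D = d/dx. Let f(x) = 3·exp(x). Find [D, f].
3 e^{x}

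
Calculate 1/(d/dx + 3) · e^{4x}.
\frac{e^{4 x}}{7}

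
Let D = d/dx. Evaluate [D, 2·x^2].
4 x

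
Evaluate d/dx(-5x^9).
- 45 x^{8}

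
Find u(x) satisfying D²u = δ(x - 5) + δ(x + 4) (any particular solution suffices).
\frac{|x - 5|}{2} + \frac{|x + 4|}{2}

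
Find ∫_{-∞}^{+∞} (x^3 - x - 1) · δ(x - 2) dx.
5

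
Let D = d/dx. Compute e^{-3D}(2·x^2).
2 x^{2} - 12 x + 18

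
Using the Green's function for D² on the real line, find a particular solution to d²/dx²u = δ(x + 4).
\frac{|x + 4|}{2}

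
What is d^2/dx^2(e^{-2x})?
4 e^{- 2 x}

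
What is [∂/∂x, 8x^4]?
32 x^{3}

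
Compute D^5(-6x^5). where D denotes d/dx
-720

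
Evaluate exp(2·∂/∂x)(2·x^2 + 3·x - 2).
2 x^{2} + 11 x + 12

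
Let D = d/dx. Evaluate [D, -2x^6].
- 12 x^{5}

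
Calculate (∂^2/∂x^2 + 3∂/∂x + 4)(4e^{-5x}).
56 e^{- 5 x}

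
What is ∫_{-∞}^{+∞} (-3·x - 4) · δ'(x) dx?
3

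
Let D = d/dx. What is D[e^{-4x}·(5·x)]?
5 \left(1 - 4 x\right) e^{- 4 x}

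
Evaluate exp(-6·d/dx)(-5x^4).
- 5 x^{4} + 120 x^{3} - 1080 x^{2} + 4320 x - 6480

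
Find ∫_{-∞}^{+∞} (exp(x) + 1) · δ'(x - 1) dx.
- e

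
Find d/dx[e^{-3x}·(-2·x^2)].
2 x \left(3 x - 2\right) e^{- 3 x}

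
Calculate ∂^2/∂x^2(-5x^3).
- 30 x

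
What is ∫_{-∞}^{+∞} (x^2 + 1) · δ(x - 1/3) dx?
\frac{10}{9}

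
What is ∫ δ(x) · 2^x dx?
1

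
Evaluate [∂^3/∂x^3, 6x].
18\frac{d^{2}}{dx^{2}}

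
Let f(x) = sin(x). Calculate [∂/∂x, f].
\cos{\left(x \right)}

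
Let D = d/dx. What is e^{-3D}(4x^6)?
4 x^{6} - 72 x^{5} + 540 x^{4} - 2160 x^{3} + 4860 x^{2} - 5832 x + 2916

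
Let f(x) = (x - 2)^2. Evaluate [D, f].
2 x - 4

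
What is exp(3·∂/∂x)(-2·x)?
- 2 x - 6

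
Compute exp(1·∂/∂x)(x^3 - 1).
x \left(x^{2} + 3 x + 3\right)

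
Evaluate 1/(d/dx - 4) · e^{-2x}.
- \frac{e^{- 2 x}}{6}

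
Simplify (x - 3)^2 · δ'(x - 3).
0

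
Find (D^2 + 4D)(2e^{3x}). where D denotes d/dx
42 e^{3 x}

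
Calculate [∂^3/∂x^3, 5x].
15\frac{d^{2}}{dx^{2}}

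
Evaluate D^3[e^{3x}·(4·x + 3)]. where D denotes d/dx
\left(108 x + 189\right) e^{3 x}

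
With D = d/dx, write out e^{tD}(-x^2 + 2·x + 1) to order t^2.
- t^{2} - 2 t \left(x - 1\right) - x^{2} + 2 x + 1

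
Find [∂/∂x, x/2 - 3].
\frac{1}{2}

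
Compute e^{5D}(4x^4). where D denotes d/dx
4 x^{4} + 80 x^{3} + 600 x^{2} + 2000 x + 2500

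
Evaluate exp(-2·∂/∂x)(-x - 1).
1 - x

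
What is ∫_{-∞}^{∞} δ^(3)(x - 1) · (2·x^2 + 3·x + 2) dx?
0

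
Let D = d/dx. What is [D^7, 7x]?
49D^{6}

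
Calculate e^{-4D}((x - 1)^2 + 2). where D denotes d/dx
x^{2} - 10 x + 27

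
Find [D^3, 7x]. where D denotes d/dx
21D^{2}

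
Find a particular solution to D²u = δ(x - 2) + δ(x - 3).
\frac{|x - 2|}{2} + \frac{|x - 3|}{2}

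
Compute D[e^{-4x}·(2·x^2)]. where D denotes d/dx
4 x \left(1 - 2 x\right) e^{- 4 x}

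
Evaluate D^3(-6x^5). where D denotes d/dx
- 360 x^{2}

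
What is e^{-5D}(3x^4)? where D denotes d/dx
3 x^{4} - 60 x^{3} + 450 x^{2} - 1500 x + 1875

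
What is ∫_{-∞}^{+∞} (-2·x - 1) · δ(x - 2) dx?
-5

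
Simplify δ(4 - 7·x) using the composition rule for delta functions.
\frac{\delta(x - 4/7)}{7}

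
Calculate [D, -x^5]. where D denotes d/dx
- 5 x^{4}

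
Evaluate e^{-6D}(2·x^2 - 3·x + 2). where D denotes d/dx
2 x^{2} - 27 x + 92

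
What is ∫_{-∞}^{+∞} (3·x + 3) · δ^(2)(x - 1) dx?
0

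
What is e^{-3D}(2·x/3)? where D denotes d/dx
\frac{2 x}{3} - 2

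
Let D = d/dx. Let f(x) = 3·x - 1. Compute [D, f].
3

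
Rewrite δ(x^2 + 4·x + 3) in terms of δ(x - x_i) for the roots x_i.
\frac{\delta(x + 3) + \delta(x + 1)}{2}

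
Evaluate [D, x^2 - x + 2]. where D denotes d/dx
2 x - 1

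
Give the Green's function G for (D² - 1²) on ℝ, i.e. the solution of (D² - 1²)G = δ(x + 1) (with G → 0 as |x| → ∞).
-\frac{e^{-|x + 1|}}{2}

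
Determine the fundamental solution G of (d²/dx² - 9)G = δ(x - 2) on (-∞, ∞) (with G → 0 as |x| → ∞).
-\frac{e^{-3|x - 2|}}{6}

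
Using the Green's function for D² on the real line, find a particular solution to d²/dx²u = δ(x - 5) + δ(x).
\frac{|x - 5|}{2} + \frac{|x|}{2}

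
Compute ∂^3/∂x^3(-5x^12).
- 6600 x^{9}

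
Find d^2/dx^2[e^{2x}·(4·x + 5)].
\left(16 x + 36\right) e^{2 x}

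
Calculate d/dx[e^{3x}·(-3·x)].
\left(- 9 x - 3\right) e^{3 x}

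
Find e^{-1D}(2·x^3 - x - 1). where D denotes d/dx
2 x^{3} - 6 x^{2} + 5 x - 2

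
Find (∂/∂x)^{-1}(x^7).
\frac{x^{8}}{8}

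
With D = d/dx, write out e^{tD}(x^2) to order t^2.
t^{2} + 2 t x + x^{2}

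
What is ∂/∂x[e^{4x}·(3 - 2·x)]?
\left(10 - 8 x\right) e^{4 x}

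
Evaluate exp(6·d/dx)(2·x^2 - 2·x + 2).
2 x^{2} + 22 x + 62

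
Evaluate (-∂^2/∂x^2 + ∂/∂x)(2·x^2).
4 x - 4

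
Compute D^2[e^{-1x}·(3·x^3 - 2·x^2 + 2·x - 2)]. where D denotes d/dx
\left(3 x^{3} - 20 x^{2} + 28 x - 10\right) e^{- x}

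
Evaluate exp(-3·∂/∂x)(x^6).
x^{6} - 18 x^{5} + 135 x^{4} - 540 x^{3} + 1215 x^{2} - 1458 x + 729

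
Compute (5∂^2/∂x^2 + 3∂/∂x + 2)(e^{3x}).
56 e^{3 x}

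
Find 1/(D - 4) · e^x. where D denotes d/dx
- \frac{e^{x}}{3}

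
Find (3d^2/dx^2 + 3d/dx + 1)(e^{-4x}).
37 e^{- 4 x}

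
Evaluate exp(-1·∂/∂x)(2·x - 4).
2 x - 6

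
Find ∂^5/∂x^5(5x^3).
0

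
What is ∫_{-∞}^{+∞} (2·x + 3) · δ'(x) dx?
-2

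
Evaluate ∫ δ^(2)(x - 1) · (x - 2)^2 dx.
2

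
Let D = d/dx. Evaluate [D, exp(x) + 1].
e^{x}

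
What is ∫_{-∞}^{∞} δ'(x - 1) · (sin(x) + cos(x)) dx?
- \cos{\left(1 \right)} + \sin{\left(1 \right)}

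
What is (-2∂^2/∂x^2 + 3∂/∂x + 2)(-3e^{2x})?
0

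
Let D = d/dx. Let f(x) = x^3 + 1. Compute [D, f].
3 x^{2}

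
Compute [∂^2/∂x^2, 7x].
14\frac{d}{dx}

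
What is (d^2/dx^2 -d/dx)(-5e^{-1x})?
- 10 e^{- x}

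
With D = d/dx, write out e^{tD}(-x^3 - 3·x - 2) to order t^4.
- t^{3} - 3 t^{2} x - 3 t \left(x^{2} + 1\right) - x^{3} - 3 x - 2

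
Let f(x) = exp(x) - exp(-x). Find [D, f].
2 \cosh{\left(x \right)}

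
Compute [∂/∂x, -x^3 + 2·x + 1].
2 - 3 x^{2}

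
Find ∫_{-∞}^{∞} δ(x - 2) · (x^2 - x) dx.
2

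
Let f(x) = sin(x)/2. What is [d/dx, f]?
\frac{\cos{\left(x \right)}}{2}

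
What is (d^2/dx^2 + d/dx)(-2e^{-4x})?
- 24 e^{- 4 x}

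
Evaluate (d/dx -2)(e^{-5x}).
- 7 e^{- 5 x}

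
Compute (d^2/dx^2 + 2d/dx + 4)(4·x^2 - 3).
16 x^{2} + 16 x - 4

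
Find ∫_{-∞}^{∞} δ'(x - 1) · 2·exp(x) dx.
- 2 e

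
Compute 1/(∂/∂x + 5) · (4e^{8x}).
\frac{4 e^{8 x}}{13}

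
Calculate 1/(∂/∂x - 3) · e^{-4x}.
- \frac{e^{- 4 x}}{7}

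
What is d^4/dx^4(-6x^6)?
- 2160 x^{2}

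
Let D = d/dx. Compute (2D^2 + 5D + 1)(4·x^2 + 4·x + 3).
4 x^{2} + 44 x + 39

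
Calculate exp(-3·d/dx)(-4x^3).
- 4 x^{3} + 36 x^{2} - 108 x + 108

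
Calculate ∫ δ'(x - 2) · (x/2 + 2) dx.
- \frac{1}{2}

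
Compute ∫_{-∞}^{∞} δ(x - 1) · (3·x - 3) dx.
0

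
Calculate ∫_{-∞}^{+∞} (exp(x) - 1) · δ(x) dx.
0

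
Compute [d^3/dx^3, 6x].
18\frac{d^{2}}{dx^{2}}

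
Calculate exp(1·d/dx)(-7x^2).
- 7 x^{2} - 14 x - 7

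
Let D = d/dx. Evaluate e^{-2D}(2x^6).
2 x^{6} - 24 x^{5} + 120 x^{4} - 320 x^{3} + 480 x^{2} - 384 x + 128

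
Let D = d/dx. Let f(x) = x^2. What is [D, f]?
2 x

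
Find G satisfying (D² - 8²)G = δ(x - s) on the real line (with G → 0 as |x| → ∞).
-\frac{e^{-8|x-s|}}{16}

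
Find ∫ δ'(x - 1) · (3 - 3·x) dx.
3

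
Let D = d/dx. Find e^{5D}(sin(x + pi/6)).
\sin{\left(x + \frac{\pi}{6} + 5 \right)}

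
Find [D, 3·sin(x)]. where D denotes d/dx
3 \cos{\left(x \right)}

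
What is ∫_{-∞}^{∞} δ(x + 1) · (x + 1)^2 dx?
0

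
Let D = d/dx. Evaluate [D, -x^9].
- 9 x^{8}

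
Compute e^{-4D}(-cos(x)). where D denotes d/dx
- \cos{\left(x - 4 \right)}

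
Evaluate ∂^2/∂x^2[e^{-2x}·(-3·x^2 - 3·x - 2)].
2 \left(- 6 x^{2} + 6 x - 1\right) e^{- 2 x}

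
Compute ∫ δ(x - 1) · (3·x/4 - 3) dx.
- \frac{9}{4}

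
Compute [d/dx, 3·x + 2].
3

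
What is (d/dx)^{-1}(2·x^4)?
\frac{2 x^{5}}{5}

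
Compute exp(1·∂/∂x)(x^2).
x^{2} + 2 x + 1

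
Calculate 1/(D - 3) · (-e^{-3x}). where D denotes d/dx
\frac{e^{- 3 x}}{6}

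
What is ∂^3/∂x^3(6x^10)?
4320 x^{7}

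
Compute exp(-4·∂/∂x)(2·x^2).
2 x^{2} - 16 x + 32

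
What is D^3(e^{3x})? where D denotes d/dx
27 e^{3 x}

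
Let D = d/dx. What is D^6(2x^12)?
1330560 x^{6}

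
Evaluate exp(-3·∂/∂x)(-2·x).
6 - 2 x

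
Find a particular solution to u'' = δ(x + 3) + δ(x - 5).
\frac{|x + 3|}{2} + \frac{|x - 5|}{2}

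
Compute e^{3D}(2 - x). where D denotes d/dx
- x - 1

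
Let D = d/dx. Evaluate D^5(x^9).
15120 x^{4}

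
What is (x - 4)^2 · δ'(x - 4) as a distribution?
0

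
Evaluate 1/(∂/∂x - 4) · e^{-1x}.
- \frac{e^{- x}}{5}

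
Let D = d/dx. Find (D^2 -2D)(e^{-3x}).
15 e^{- 3 x}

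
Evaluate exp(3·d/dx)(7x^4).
7 x^{4} + 84 x^{3} + 378 x^{2} + 756 x + 567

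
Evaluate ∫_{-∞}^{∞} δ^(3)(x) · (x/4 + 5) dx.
0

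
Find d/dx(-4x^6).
- 24 x^{5}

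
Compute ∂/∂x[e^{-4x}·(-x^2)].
2 x \left(2 x - 1\right) e^{- 4 x}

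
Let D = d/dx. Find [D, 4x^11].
44 x^{10}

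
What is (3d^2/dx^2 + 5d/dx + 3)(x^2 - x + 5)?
3 x^{2} + 7 x + 16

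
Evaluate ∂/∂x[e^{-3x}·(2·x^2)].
2 x \left(2 - 3 x\right) e^{- 3 x}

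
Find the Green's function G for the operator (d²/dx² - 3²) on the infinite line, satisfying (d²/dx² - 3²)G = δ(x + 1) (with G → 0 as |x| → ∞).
-\frac{e^{-3|x + 1|}}{6}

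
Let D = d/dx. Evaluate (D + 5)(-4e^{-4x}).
- 4 e^{- 4 x}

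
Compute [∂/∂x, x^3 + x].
3 x^{2} + 1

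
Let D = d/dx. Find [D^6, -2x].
-12D^{5}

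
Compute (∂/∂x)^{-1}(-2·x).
- x^{2}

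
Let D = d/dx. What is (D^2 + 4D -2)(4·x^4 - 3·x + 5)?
- 8 x^{4} + 64 x^{3} + 48 x^{2} + 6 x - 22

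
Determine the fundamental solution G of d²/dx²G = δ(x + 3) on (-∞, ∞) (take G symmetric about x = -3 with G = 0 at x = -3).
\frac{|x + 3|}{2}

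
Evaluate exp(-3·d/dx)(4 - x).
7 - x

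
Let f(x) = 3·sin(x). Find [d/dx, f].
3 \cos{\left(x \right)}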